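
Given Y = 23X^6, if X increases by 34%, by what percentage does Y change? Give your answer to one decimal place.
478.9%

For Y = 23X^6:
If X → X(1 + 0.34)
Then Y → Y · (1 + 0.34)^6
     ≈ Y · 5.7893

Percentage change = ((1 + 0.34)^6 − 1) × 100% ≈ 478.9%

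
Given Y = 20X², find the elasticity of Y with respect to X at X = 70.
Elasticity = 2

Elasticity = (dY/dX) · (X/Y)

dY/dX = 40·X
At X = 70: dY/dX = 2800, Y = 98000

Elasticity = 2800 · (70 / 98000) = 2

Interpretation: for a small percentage change in X, the percentage change in Y is approximately 2.00 times as large.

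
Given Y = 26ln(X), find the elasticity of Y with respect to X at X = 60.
Elasticity = 1/ln(60) ≈ 0.2442

Elasticity = (dY/dX) · (X/Y)

dY/dX = 26/X
At X = 60: dY/dX = 13/30, Y = 26·ln(60)

Elasticity = (13/30) · (60 / (26·ln(60))) = 1/ln(60) ≈ 0.2442

Interpretation: for a small percentage change in X, the percentage change in Y is approximately 0.24 times as large.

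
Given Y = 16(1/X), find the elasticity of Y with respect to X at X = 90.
Elasticity = -1

Elasticity = (dY/dX) · (X/Y)

dY/dX = -16/X²
At X = 90: dY/dX = -4/2025, Y = 8/45

Elasticity = (-4/2025) · (90 / (8/45)) = -1

Interpretation: for a small percentage change in X, the percentage change in Y is approximately -1.00 times as large.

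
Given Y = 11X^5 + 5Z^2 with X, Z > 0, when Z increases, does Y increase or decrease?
Y increases

Taking the partial derivative:
∂Y/∂Z = 10Z

∂Y/∂Z = 10Z > 0 (assuming positive values)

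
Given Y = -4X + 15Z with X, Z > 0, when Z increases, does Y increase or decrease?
Y increases

Taking the partial derivative:
∂Y/∂Z = 15

∂Y/∂Z = 15 > 0 (assuming positive values)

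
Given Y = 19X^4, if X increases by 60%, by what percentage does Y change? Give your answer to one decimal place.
555.4%

For Y = 19X^4:
If X → X(1 + 0.6)
Then Y → Y · (1 + 0.6)^4
     = Y · 6.5536

Percentage change = ((1 + 0.6)^4 − 1) × 100% ≈ 555.4%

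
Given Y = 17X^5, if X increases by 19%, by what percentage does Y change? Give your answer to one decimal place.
138.6%

For Y = 17X^5:
If X → X(1 + 0.19)
Then Y → Y · (1 + 0.19)^5
     ≈ Y · 2.3864

Percentage change = ((1 + 0.19)^5 − 1) × 100% ≈ 138.6%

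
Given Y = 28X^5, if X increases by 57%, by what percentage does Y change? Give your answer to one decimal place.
853.9%

For Y = 28X^5:
If X → X(1 + 0.57)
Then Y → Y · (1 + 0.57)^5
     ≈ Y · 9.5389

Percentage change = ((1 + 0.57)^5 − 1) × 100% ≈ 853.9%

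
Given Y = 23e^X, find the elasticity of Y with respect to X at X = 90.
Elasticity = 90

Elasticity = (dY/dX) · (X/Y)

dY/dX = 23·e^X
At X = 90: dY/dX = 23·e^90, Y = 23·e^90

Elasticity = (23·e^90) · (90 / (23·e^90)) = 90

Interpretation: for a small percentage change in X, the percentage change in Y is approximately 90.00 times as large.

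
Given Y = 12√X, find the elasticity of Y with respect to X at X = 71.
Elasticity = 1/2

Elasticity = (dY/dX) · (X/Y)

dY/dX = 6/√X
At X = 71: dY/dX = 6·√71/71, Y = 12·√71

Elasticity = (6·√71/71) · (71 / (12·√71)) = 1/2

Interpretation: for a small percentage change in X, the percentage change in Y is approximately 0.50 times as large.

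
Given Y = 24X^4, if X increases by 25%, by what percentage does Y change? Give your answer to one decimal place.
144.1%

For Y = 24X^4:
If X → X(1 + 0.25)
Then Y → Y · (1 + 0.25)^4
     ≈ Y · 2.4414

Percentage change = ((1 + 0.25)^4 − 1) × 100% ≈ 144.1%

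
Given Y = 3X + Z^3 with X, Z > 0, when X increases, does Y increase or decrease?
Y increases

Taking the partial derivative:
∂Y/∂X = 3

∂Y/∂X = 3 > 0 (assuming positive values)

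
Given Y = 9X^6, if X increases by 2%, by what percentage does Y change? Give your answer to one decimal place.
12.6%

For Y = 9X^6:
If X → X(1 + 0.02)
Then Y → Y · (1 + 0.02)^6
     ≈ Y · 1.1262

Percentage change = ((1 + 0.02)^6 − 1) × 100% ≈ 12.6%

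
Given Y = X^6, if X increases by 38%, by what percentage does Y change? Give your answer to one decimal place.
590.7%

For Y = X^6:
If X → X(1 + 0.38)
Then Y → Y · (1 + 0.38)^6
     ≈ Y · 6.9068

Percentage change = ((1 + 0.38)^6 − 1) × 100% ≈ 590.7%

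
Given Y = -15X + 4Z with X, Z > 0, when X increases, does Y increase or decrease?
Y decreases

Taking the partial derivative:
∂Y/∂X = -15

∂Y/∂X = -15 < 0 (assuming positive values)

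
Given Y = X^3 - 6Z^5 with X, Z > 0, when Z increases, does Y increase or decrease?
Y decreases

Taking the partial derivative:
∂Y/∂Z = -30Z^4

∂Y/∂Z = -30Z^4 < 0 (assuming positive values)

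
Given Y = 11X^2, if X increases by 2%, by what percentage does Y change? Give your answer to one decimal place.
4.0%

For Y = 11X^2:
If X → X(1 + 0.02)
Then Y → Y · (1 + 0.02)^2
     = Y · 1.0404

Percentage change = ((1 + 0.02)^2 − 1) × 100% ≈ 4.0%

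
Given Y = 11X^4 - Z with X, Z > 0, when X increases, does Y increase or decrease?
Y increases

Taking the partial derivative:
∂Y/∂X = 44X^3

∂Y/∂X = 44X^3 > 0 (assuming positive values)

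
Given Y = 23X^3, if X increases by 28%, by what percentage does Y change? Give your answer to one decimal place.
109.7%

For Y = 23X^3:
If X → X(1 + 0.28)
Then Y → Y · (1 + 0.28)^3
     ≈ Y · 2.0972

Percentage change = ((1 + 0.28)^3 − 1) × 100% ≈ 109.7%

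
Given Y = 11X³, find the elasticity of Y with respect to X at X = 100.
Elasticity = 3

Elasticity = (dY/dX) · (X/Y)

dY/dX = 33·X²
At X = 100: dY/dX = 330000, Y = 11000000

Elasticity = 330000 · (100 / 11000000) = 3

Interpretation: for a small percentage change in X, the percentage change in Y is approximately 3.00 times as large.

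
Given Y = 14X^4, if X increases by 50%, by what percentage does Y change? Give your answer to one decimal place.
406.3%

For Y = 14X^4:
If X → X(1 + 0.5)
Then Y → Y · (1 + 0.5)^4
     = Y · 5.0625

Percentage change = ((1 + 0.5)^4 − 1) × 100% ≈ 406.3%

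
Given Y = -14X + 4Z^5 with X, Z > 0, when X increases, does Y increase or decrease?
Y decreases

Taking the partial derivative:
∂Y/∂X = -14

∂Y/∂X = -14 < 0 (assuming positive values)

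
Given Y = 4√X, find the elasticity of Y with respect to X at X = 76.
Elasticity = 1/2

Elasticity = (dY/dX) · (X/Y)

dY/dX = 2/√X
At X = 76: dY/dX = √19/19, Y = 8·√19

Elasticity = (√19/19) · (76 / (8·√19)) = 1/2

Interpretation: for a small percentage change in X, the percentage change in Y is approximately 0.50 times as large.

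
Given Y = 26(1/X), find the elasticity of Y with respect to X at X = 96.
Elasticity = -1

Elasticity = (dY/dX) · (X/Y)

dY/dX = -26/X²
At X = 96: dY/dX = -13/4608, Y = 13/48

Elasticity = (-13/4608) · (96 / (13/48)) = -1

Interpretation: for a small percentage change in X, the percentage change in Y is approximately -1.00 times as large.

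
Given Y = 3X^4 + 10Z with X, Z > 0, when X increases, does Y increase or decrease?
Y increases

Taking the partial derivative:
∂Y/∂X = 12X^3

∂Y/∂X = 12X^3 > 0 (assuming positive values)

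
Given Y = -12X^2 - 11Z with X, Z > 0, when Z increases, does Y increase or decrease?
Y decreases

Taking the partial derivative:
∂Y/∂Z = -11

∂Y/∂Z = -11 < 0 (assuming positive values)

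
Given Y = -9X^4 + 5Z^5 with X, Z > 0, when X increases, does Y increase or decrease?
Y decreases

Taking the partial derivative:
∂Y/∂X = -36X^3

∂Y/∂X = -36X^3 < 0 (assuming positive values)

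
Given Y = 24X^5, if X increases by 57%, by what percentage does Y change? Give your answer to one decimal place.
853.9%

For Y = 24X^5:
If X → X(1 + 0.57)
Then Y → Y · (1 + 0.57)^5
     ≈ Y · 9.5389

Percentage change = ((1 + 0.57)^5 − 1) × 100% ≈ 853.9%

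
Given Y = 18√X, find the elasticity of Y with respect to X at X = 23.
Elasticity = 1/2

Elasticity = (dY/dX) · (X/Y)

dY/dX = 9/√X
At X = 23: dY/dX = 9·√23/23, Y = 18·√23

Elasticity = (9·√23/23) · (23 / (18·√23)) = 1/2

Interpretation: for a small percentage change in X, the percentage change in Y is approximately 0.50 times as large.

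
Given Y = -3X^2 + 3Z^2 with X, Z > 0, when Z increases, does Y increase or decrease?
Y increases

Taking the partial derivative:
∂Y/∂Z = 6Z

∂Y/∂Z = 6Z > 0 (assuming positive values)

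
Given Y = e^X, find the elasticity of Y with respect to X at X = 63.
Elasticity = 63

Elasticity = (dY/dX) · (X/Y)

dY/dX = e^X
At X = 63: dY/dX = e^63, Y = e^63

Elasticity = (e^63) · (63 / (e^63)) = 63

Interpretation: for a small percentage change in X, the percentage change in Y is approximately 63.00 times as large.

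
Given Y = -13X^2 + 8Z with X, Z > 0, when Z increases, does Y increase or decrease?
Y increases

Taking the partial derivative:
∂Y/∂Z = 8

∂Y/∂Z = 8 > 0 (assuming positive values)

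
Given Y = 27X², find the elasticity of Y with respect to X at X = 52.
Elasticity = 2

Elasticity = (dY/dX) · (X/Y)

dY/dX = 54·X
At X = 52: dY/dX = 2808, Y = 73008

Elasticity = 2808 · (52 / 73008) = 2

Interpretation: for a small percentage change in X, the percentage change in Y is approximately 2.00 times as large.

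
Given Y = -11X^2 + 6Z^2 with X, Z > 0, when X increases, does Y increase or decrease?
Y decreases

Taking the partial derivative:
∂Y/∂X = -22X

∂Y/∂X = -22X < 0 (assuming positive values)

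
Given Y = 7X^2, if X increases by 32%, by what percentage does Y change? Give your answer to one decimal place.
74.2%

For Y = 7X^2:
If X → X(1 + 0.32)
Then Y → Y · (1 + 0.32)^2
     = Y · 1.7424

Percentage change = ((1 + 0.32)^2 − 1) × 100% ≈ 74.2%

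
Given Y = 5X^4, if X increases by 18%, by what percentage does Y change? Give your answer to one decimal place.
93.9%

For Y = 5X^4:
If X → X(1 + 0.18)
Then Y → Y · (1 + 0.18)^4
     ≈ Y · 1.9388

Percentage change = ((1 + 0.18)^4 − 1) × 100% ≈ 93.9%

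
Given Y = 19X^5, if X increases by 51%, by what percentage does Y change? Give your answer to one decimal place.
685.0%

For Y = 19X^5:
If X → X(1 + 0.51)
Then Y → Y · (1 + 0.51)^5
     ≈ Y · 7.8503

Percentage change = ((1 + 0.51)^5 − 1) × 100% ≈ 685.0%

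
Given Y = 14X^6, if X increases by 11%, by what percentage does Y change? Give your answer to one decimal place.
87.0%

For Y = 14X^6:
If X → X(1 + 0.11)
Then Y → Y · (1 + 0.11)^6
     ≈ Y · 1.8704

Percentage change = ((1 + 0.11)^6 − 1) × 100% ≈ 87.0%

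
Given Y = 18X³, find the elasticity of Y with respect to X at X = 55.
Elasticity = 3

Elasticity = (dY/dX) · (X/Y)

dY/dX = 54·X²
At X = 55: dY/dX = 163350, Y = 2994750

Elasticity = 163350 · (55 / 2994750) = 3

Interpretation: for a small percentage change in X, the percentage change in Y is approximately 3.00 times as large.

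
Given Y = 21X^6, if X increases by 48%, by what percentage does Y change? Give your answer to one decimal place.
950.9%

For Y = 21X^6:
If X → X(1 + 0.48)
Then Y → Y · (1 + 0.48)^6
     ≈ Y · 10.5092

Percentage change = ((1 + 0.48)^6 − 1) × 100% ≈ 950.9%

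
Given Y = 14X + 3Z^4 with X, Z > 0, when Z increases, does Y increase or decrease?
Y increases

Taking the partial derivative:
∂Y/∂Z = 12Z^3

∂Y/∂Z = 12Z^3 > 0 (assuming positive values)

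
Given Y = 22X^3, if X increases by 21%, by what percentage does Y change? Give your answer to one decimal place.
77.2%

For Y = 22X^3:
If X → X(1 + 0.21)
Then Y → Y · (1 + 0.21)^3
     ≈ Y · 1.7716

Percentage change = ((1 + 0.21)^3 − 1) × 100% ≈ 77.2%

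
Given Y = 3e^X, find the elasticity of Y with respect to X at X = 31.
Elasticity = 31

Elasticity = (dY/dX) · (X/Y)

dY/dX = 3·e^X
At X = 31: dY/dX = 3·e^31, Y = 3·e^31

Elasticity = (3·e^31) · (31 / (3·e^31)) = 31

Interpretation: for a small percentage change in X, the percentage change in Y is approximately 31.00 times as large.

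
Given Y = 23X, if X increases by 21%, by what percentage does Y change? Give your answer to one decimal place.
21.0%

For Y = 23X:
If X → X(1 + 0.21)
Then Y → Y · (1 + 0.21)^1
     = Y · 1.2100

Percentage change = ((1 + 0.21)^1 − 1) × 100% = 21.0%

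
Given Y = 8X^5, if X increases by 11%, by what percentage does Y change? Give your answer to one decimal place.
68.5%

For Y = 8X^5:
If X → X(1 + 0.11)
Then Y → Y · (1 + 0.11)^5
     ≈ Y · 1.6851

Percentage change = ((1 + 0.11)^5 − 1) × 100% ≈ 68.5%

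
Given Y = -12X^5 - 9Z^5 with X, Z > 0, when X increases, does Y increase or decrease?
Y decreases

Taking the partial derivative:
∂Y/∂X = -60X^4

∂Y/∂X = -60X^4 < 0 (assuming positive values)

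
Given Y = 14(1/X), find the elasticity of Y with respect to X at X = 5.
Elasticity = -1

Elasticity = (dY/dX) · (X/Y)

dY/dX = -14/X²
At X = 5: dY/dX = -14/25, Y = 14/5

Elasticity = (-14/25) · (5 / (14/5)) = -1

Interpretation: for a small percentage change in X, the percentage change in Y is approximately -1.00 times as large.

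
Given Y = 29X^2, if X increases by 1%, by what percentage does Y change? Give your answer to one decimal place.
2.0%

For Y = 29X^2:
If X → X(1 + 0.01)
Then Y → Y · (1 + 0.01)^2
     = Y · 1.0201

Percentage change = ((1 + 0.01)^2 − 1) × 100% ≈ 2.0%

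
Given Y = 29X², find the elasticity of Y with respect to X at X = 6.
Elasticity = 2

Elasticity = (dY/dX) · (X/Y)

dY/dX = 58·X
At X = 6: dY/dX = 348, Y = 1044

Elasticity = 348 · (6 / 1044) = 2

Interpretation: for a small percentage change in X, the percentage change in Y is approximately 2.00 times as large.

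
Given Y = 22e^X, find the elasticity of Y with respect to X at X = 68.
Elasticity = 68

Elasticity = (dY/dX) · (X/Y)

dY/dX = 22·e^X
At X = 68: dY/dX = 22·e^68, Y = 22·e^68

Elasticity = (22·e^68) · (68 / (22·e^68)) = 68

Interpretation: for a small percentage change in X, the percentage change in Y is approximately 68.00 times as large.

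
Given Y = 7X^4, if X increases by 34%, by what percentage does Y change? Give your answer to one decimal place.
222.4%

For Y = 7X^4:
If X → X(1 + 0.34)
Then Y → Y · (1 + 0.34)^4
     ≈ Y · 3.2242

Percentage change = ((1 + 0.34)^4 − 1) × 100% ≈ 222.4%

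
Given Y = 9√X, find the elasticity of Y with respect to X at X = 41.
Elasticity = 1/2

Elasticity = (dY/dX) · (X/Y)

dY/dX = 9/(2·√X)
At X = 41: dY/dX = 9·√41/82, Y = 9·√41

Elasticity = (9·√41/82) · (41 / (9·√41)) = 1/2

Interpretation: for a small percentage change in X, the percentage change in Y is approximately 0.50 times as large.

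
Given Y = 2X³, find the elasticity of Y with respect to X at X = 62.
Elasticity = 3

Elasticity = (dY/dX) · (X/Y)

dY/dX = 6·X²
At X = 62: dY/dX = 23064, Y = 476656

Elasticity = 23064 · (62 / 476656) = 3

Interpretation: for a small percentage change in X, the percentage change in Y is approximately 3.00 times as large.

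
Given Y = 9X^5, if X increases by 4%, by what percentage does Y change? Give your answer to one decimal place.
21.7%

For Y = 9X^5:
If X → X(1 + 0.04)
Then Y → Y · (1 + 0.04)^5
     ≈ Y · 1.2167

Percentage change = ((1 + 0.04)^5 − 1) × 100% ≈ 21.7%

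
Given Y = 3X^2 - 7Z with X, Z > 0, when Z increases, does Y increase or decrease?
Y decreases

Taking the partial derivative:
∂Y/∂Z = -7

∂Y/∂Z = -7 < 0 (assuming positive values)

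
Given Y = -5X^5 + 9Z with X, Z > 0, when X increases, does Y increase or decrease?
Y decreases

Taking the partial derivative:
∂Y/∂X = -25X^4

∂Y/∂X = -25X^4 < 0 (assuming positive values)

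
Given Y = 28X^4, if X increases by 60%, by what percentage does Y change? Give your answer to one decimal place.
555.4%

For Y = 28X^4:
If X → X(1 + 0.6)
Then Y → Y · (1 + 0.6)^4
     = Y · 6.5536

Percentage change = ((1 + 0.6)^4 − 1) × 100% ≈ 555.4%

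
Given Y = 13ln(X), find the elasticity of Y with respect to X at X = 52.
Elasticity = 1/ln(52) ≈ 0.2531

Elasticity = (dY/dX) · (X/Y)

dY/dX = 13/X
At X = 52: dY/dX = 1/4, Y = 13·ln(52)

Elasticity = (1/4) · (52 / (13·ln(52))) = 1/ln(52) ≈ 0.2531

Interpretation: for a small percentage change in X, the percentage change in Y is approximately 0.25 times as large.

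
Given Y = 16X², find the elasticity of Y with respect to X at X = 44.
Elasticity = 2

Elasticity = (dY/dX) · (X/Y)

dY/dX = 32·X
At X = 44: dY/dX = 1408, Y = 30976

Elasticity = 1408 · (44 / 30976) = 2

Interpretation: for a small percentage change in X, the percentage change in Y is approximately 2.00 times as large.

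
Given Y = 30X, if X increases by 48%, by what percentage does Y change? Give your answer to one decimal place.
48.0%

For Y = 30X:
If X → X(1 + 0.48)
Then Y → Y · (1 + 0.48)^1
     = Y · 1.4800

Percentage change = ((1 + 0.48)^1 − 1) × 100% = 48.0%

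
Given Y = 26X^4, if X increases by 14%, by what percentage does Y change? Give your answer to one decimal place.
68.9%

For Y = 26X^4:
If X → X(1 + 0.14)
Then Y → Y · (1 + 0.14)^4
     ≈ Y · 1.6890

Percentage change = ((1 + 0.14)^4 − 1) × 100% ≈ 68.9%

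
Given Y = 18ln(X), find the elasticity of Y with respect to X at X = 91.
Elasticity = 1/ln(91) ≈ 0.2217

Elasticity = (dY/dX) · (X/Y)

dY/dX = 18/X
At X = 91: dY/dX = 18/91, Y = 18·ln(91)

Elasticity = (18/91) · (91 / (18·ln(91))) = 1/ln(91) ≈ 0.2217

Interpretation: for a small percentage change in X, the percentage change in Y is approximately 0.22 times as large.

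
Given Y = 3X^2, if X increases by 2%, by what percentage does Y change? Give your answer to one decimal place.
4.0%

For Y = 3X^2:
If X → X(1 + 0.02)
Then Y → Y · (1 + 0.02)^2
     = Y · 1.0404

Percentage change = ((1 + 0.02)^2 − 1) × 100% ≈ 4.0%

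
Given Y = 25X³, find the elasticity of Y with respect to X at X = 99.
Elasticity = 3

Elasticity = (dY/dX) · (X/Y)

dY/dX = 75·X²
At X = 99: dY/dX = 735075, Y = 24257475

Elasticity = 735075 · (99 / 24257475) = 3

Interpretation: for a small percentage change in X, the percentage change in Y is approximately 3.00 times as large.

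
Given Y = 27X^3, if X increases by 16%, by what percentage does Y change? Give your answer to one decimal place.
56.1%

For Y = 27X^3:
If X → X(1 + 0.16)
Then Y → Y · (1 + 0.16)^3
     ≈ Y · 1.5609

Percentage change = ((1 + 0.16)^3 − 1) × 100% ≈ 56.1%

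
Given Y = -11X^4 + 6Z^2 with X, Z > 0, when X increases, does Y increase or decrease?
Y decreases

Taking the partial derivative:
∂Y/∂X = -44X^3

∂Y/∂X = -44X^3 < 0 (assuming positive values)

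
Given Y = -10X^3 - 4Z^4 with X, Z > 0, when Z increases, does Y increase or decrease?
Y decreases

Taking the partial derivative:
∂Y/∂Z = -16Z^3

∂Y/∂Z = -16Z^3 < 0 (assuming positive values)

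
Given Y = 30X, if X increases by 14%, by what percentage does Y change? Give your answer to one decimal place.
14.0%

For Y = 30X:
If X → X(1 + 0.14)
Then Y → Y · (1 + 0.14)^1
     = Y · 1.1400

Percentage change = ((1 + 0.14)^1 − 1) × 100% = 14.0%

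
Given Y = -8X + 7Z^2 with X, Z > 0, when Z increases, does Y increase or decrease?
Y increases

Taking the partial derivative:
∂Y/∂Z = 14Z

∂Y/∂Z = 14Z > 0 (assuming positive values)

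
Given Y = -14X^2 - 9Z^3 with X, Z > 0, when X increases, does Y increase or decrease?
Y decreases

Taking the partial derivative:
∂Y/∂X = -28X

∂Y/∂X = -28X < 0 (assuming positive values)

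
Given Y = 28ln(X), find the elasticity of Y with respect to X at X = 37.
Elasticity = 1/ln(37) ≈ 0.2769

Elasticity = (dY/dX) · (X/Y)

dY/dX = 28/X
At X = 37: dY/dX = 28/37, Y = 28·ln(37)

Elasticity = (28/37) · (37 / (28·ln(37))) = 1/ln(37) ≈ 0.2769

Interpretation: for a small percentage change in X, the percentage change in Y is approximately 0.28 times as large.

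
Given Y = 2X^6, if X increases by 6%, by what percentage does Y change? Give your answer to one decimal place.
41.9%

For Y = 2X^6:
If X → X(1 + 0.06)
Then Y → Y · (1 + 0.06)^6
     ≈ Y · 1.4185

Percentage change = ((1 + 0.06)^6 − 1) × 100% ≈ 41.9%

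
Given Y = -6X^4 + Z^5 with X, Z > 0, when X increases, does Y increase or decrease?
Y decreases

Taking the partial derivative:
∂Y/∂X = -24X^3

∂Y/∂X = -24X^3 < 0 (assuming positive values)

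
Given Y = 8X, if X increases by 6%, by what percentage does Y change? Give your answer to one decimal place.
6.0%

For Y = 8X:
If X → X(1 + 0.06)
Then Y → Y · (1 + 0.06)^1
     = Y · 1.0600

Percentage change = ((1 + 0.06)^1 − 1) × 100% = 6.0%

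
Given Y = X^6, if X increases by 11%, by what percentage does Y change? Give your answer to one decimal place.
87.0%

For Y = X^6:
If X → X(1 + 0.11)
Then Y → Y · (1 + 0.11)^6
     ≈ Y · 1.8704

Percentage change = ((1 + 0.11)^6 − 1) × 100% ≈ 87.0%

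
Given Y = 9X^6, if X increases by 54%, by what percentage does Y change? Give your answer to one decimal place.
1233.9%

For Y = 9X^6:
If X → X(1 + 0.54)
Then Y → Y · (1 + 0.54)^6
     ≈ Y · 13.3390

Percentage change = ((1 + 0.54)^6 − 1) × 100% ≈ 1233.9%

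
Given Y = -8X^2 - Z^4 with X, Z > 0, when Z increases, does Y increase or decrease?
Y decreases

Taking the partial derivative:
∂Y/∂Z = -4Z^3

∂Y/∂Z = -4Z^3 < 0 (assuming positive values)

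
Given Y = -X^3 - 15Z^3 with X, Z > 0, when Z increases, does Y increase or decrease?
Y decreases

Taking the partial derivative:
∂Y/∂Z = -45Z^2

∂Y/∂Z = -45Z^2 < 0 (assuming positive values)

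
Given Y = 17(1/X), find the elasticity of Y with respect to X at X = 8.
Elasticity = -1

Elasticity = (dY/dX) · (X/Y)

dY/dX = -17/X²
At X = 8: dY/dX = -17/64, Y = 17/8

Elasticity = (-17/64) · (8 / (17/8)) = -1

Interpretation: for a small percentage change in X, the percentage change in Y is approximately -1.00 times as large.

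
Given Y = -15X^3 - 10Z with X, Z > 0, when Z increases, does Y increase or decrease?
Y decreases

Taking the partial derivative:
∂Y/∂Z = -10

∂Y/∂Z = -10 < 0 (assuming positive values)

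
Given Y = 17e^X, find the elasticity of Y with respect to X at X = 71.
Elasticity = 71

Elasticity = (dY/dX) · (X/Y)

dY/dX = 17·e^X
At X = 71: dY/dX = 17·e^71, Y = 17·e^71

Elasticity = (17·e^71) · (71 / (17·e^71)) = 71

Interpretation: for a small percentage change in X, the percentage change in Y is approximately 71.00 times as large.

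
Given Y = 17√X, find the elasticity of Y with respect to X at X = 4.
Elasticity = 1/2

Elasticity = (dY/dX) · (X/Y)

dY/dX = 17/(2·√X)
At X = 4: dY/dX = 17/4, Y = 34

Elasticity = (17/4) · (4 / 34) = 1/2

Interpretation: for a small percentage change in X, the percentage change in Y is approximately 0.50 times as large.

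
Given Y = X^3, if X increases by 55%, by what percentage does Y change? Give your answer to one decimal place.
272.4%

For Y = X^3:
If X → X(1 + 0.55)
Then Y → Y · (1 + 0.55)^3
     ≈ Y · 3.7239

Percentage change = ((1 + 0.55)^3 − 1) × 100% ≈ 272.4%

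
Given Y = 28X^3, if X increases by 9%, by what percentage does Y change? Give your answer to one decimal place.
29.5%

For Y = 28X^3:
If X → X(1 + 0.09)
Then Y → Y · (1 + 0.09)^3
     ≈ Y · 1.2950

Percentage change = ((1 + 0.09)^3 − 1) × 100% ≈ 29.5%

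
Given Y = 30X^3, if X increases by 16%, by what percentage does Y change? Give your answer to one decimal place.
56.1%

For Y = 30X^3:
If X → X(1 + 0.16)
Then Y → Y · (1 + 0.16)^3
     ≈ Y · 1.5609

Percentage change = ((1 + 0.16)^3 − 1) × 100% ≈ 56.1%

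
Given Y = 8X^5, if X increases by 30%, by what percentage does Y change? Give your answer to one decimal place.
271.3%

For Y = 8X^5:
If X → X(1 + 0.3)
Then Y → Y · (1 + 0.3)^5
     ≈ Y · 3.7129

Percentage change = ((1 + 0.3)^5 − 1) × 100% ≈ 271.3%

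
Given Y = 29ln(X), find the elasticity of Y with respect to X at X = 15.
Elasticity = 1/ln(15) ≈ 0.3693

Elasticity = (dY/dX) · (X/Y)

dY/dX = 29/X
At X = 15: dY/dX = 29/15, Y = 29·ln(15)

Elasticity = (29/15) · (15 / (29·ln(15))) = 1/ln(15) ≈ 0.3693

Interpretation: for a small percentage change in X, the percentage change in Y is approximately 0.37 times as large.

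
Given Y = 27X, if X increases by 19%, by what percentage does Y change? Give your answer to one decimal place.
19.0%

For Y = 27X:
If X → X(1 + 0.19)
Then Y → Y · (1 + 0.19)^1
     = Y · 1.1900

Percentage change = ((1 + 0.19)^1 − 1) × 100% = 19.0%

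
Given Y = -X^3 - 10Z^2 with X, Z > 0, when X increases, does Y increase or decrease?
Y decreases

Taking the partial derivative:
∂Y/∂X = -3X^2

∂Y/∂X = -3X^2 < 0 (assuming positive values)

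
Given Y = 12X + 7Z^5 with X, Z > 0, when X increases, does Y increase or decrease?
Y increases

Taking the partial derivative:
∂Y/∂X = 12

∂Y/∂X = 12 > 0 (assuming positive values)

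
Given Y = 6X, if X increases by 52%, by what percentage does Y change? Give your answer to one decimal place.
52.0%

For Y = 6X:
If X → X(1 + 0.52)
Then Y → Y · (1 + 0.52)^1
     = Y · 1.5200

Percentage change = ((1 + 0.52)^1 − 1) × 100% = 52.0%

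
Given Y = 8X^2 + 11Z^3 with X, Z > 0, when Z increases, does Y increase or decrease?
Y increases

Taking the partial derivative:
∂Y/∂Z = 33Z^2

∂Y/∂Z = 33Z^2 > 0 (assuming positive values)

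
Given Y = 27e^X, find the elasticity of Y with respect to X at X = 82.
Elasticity = 82

Elasticity = (dY/dX) · (X/Y)

dY/dX = 27·e^X
At X = 82: dY/dX = 27·e^82, Y = 27·e^82

Elasticity = (27·e^82) · (82 / (27·e^82)) = 82

Interpretation: for a small percentage change in X, the percentage change in Y is approximately 82.00 times as large.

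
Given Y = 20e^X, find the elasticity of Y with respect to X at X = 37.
Elasticity = 37

Elasticity = (dY/dX) · (X/Y)

dY/dX = 20·e^X
At X = 37: dY/dX = 20·e^37, Y = 20·e^37

Elasticity = (20·e^37) · (37 / (20·e^37)) = 37

Interpretation: for a small percentage change in X, the percentage change in Y is approximately 37.00 times as large.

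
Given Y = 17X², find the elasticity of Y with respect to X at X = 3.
Elasticity = 2

Elasticity = (dY/dX) · (X/Y)

dY/dX = 34·X
At X = 3: dY/dX = 102, Y = 153

Elasticity = 102 · (3 / 153) = 2

Interpretation: for a small percentage change in X, the percentage change in Y is approximately 2.00 times as large.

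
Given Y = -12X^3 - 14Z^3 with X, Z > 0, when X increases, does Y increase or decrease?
Y decreases

Taking the partial derivative:
∂Y/∂X = -36X^2

∂Y/∂X = -36X^2 < 0 (assuming positive values)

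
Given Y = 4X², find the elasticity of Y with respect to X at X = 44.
Elasticity = 2

Elasticity = (dY/dX) · (X/Y)

dY/dX = 8·X
At X = 44: dY/dX = 352, Y = 7744

Elasticity = 352 · (44 / 7744) = 2

Interpretation: for a small percentage change in X, the percentage change in Y is approximately 2.00 times as large.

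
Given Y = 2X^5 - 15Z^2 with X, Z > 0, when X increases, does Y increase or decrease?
Y increases

Taking the partial derivative:
∂Y/∂X = 10X^4

∂Y/∂X = 10X^4 > 0 (assuming positive values)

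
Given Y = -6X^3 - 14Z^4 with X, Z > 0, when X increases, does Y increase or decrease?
Y decreases

Taking the partial derivative:
∂Y/∂X = -18X^2

∂Y/∂X = -18X^2 < 0 (assuming positive values)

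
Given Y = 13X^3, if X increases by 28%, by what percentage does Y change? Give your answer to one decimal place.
109.7%

For Y = 13X^3:
If X → X(1 + 0.28)
Then Y → Y · (1 + 0.28)^3
     ≈ Y · 2.0972

Percentage change = ((1 + 0.28)^3 − 1) × 100% ≈ 109.7%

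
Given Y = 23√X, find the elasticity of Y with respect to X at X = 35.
Elasticity = 1/2

Elasticity = (dY/dX) · (X/Y)

dY/dX = 23/(2·√X)
At X = 35: dY/dX = 23·√35/70, Y = 23·√35

Elasticity = (23·√35/70) · (35 / (23·√35)) = 1/2

Interpretation: for a small percentage change in X, the percentage change in Y is approximately 0.50 times as large.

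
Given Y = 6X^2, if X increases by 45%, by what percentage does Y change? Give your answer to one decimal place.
110.3%

For Y = 6X^2:
If X → X(1 + 0.45)
Then Y → Y · (1 + 0.45)^2
     = Y · 2.1025

Percentage change = ((1 + 0.45)^2 − 1) × 100% ≈ 110.3%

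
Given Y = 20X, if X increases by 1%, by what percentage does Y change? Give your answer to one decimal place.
1.0%

For Y = 20X:
If X → X(1 + 0.01)
Then Y → Y · (1 + 0.01)^1
     = Y · 1.0100

Percentage change = ((1 + 0.01)^1 − 1) × 100% = 1.0%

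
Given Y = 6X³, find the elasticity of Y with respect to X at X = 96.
Elasticity = 3

Elasticity = (dY/dX) · (X/Y)

dY/dX = 18·X²
At X = 96: dY/dX = 165888, Y = 5308416

Elasticity = 165888 · (96 / 5308416) = 3

Interpretation: for a small percentage change in X, the percentage change in Y is approximately 3.00 times as large.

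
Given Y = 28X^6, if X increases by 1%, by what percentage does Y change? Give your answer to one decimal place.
6.2%

For Y = 28X^6:
If X → X(1 + 0.01)
Then Y → Y · (1 + 0.01)^6
     ≈ Y · 1.0615

Percentage change = ((1 + 0.01)^6 − 1) × 100% ≈ 6.2%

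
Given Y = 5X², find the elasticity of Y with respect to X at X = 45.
Elasticity = 2

Elasticity = (dY/dX) · (X/Y)

dY/dX = 10·X
At X = 45: dY/dX = 450, Y = 10125

Elasticity = 450 · (45 / 10125) = 2

Interpretation: for a small percentage change in X, the percentage change in Y is approximately 2.00 times as large.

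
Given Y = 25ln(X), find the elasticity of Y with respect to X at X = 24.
Elasticity = 1/ln(24) ≈ 0.3147

Elasticity = (dY/dX) · (X/Y)

dY/dX = 25/X
At X = 24: dY/dX = 25/24, Y = 25·ln(24)

Elasticity = (25/24) · (24 / (25·ln(24))) = 1/ln(24) ≈ 0.3147

Interpretation: for a small percentage change in X, the percentage change in Y is approximately 0.31 times as large.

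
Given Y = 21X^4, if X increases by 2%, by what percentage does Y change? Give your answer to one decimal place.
8.2%

For Y = 21X^4:
If X → X(1 + 0.02)
Then Y → Y · (1 + 0.02)^4
     ≈ Y · 1.0824

Percentage change = ((1 + 0.02)^4 − 1) × 100% ≈ 8.2%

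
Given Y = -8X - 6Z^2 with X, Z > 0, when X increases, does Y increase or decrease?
Y decreases

Taking the partial derivative:
∂Y/∂X = -8

∂Y/∂X = -8 < 0 (assuming positive values)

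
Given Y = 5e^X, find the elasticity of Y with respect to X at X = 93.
Elasticity = 93

Elasticity = (dY/dX) · (X/Y)

dY/dX = 5·e^X
At X = 93: dY/dX = 5·e^93, Y = 5·e^93

Elasticity = (5·e^93) · (93 / (5·e^93)) = 93

Interpretation: for a small percentage change in X, the percentage change in Y is approximately 93.00 times as large.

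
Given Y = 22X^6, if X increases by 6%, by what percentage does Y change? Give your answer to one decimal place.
41.9%

For Y = 22X^6:
If X → X(1 + 0.06)
Then Y → Y · (1 + 0.06)^6
     ≈ Y · 1.4185

Percentage change = ((1 + 0.06)^6 − 1) × 100% ≈ 41.9%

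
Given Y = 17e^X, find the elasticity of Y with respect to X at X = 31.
Elasticity = 31

Elasticity = (dY/dX) · (X/Y)

dY/dX = 17·e^X
At X = 31: dY/dX = 17·e^31, Y = 17·e^31

Elasticity = (17·e^31) · (31 / (17·e^31)) = 31

Interpretation: for a small percentage change in X, the percentage change in Y is approximately 31.00 times as large.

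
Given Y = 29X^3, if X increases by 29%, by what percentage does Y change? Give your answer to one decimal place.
114.7%

For Y = 29X^3:
If X → X(1 + 0.29)
Then Y → Y · (1 + 0.29)^3
     ≈ Y · 2.1467

Percentage change = ((1 + 0.29)^3 − 1) × 100% ≈ 114.7%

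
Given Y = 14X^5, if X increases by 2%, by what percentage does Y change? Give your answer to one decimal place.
10.4%

For Y = 14X^5:
If X → X(1 + 0.02)
Then Y → Y · (1 + 0.02)^5
     ≈ Y · 1.1041

Percentage change = ((1 + 0.02)^5 − 1) × 100% ≈ 10.4%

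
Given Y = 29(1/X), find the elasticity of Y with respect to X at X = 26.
Elasticity = -1

Elasticity = (dY/dX) · (X/Y)

dY/dX = -29/X²
At X = 26: dY/dX = -29/676, Y = 29/26

Elasticity = (-29/676) · (26 / (29/26)) = -1

Interpretation: for a small percentage change in X, the percentage change in Y is approximately -1.00 times as large.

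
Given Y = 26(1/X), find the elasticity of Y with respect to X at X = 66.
Elasticity = -1

Elasticity = (dY/dX) · (X/Y)

dY/dX = -26/X²
At X = 66: dY/dX = -13/2178, Y = 13/33

Elasticity = (-13/2178) · (66 / (13/33)) = -1

Interpretation: for a small percentage change in X, the percentage change in Y is approximately -1.00 times as large.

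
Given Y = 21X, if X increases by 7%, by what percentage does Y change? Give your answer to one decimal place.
7.0%

For Y = 21X:
If X → X(1 + 0.07)
Then Y → Y · (1 + 0.07)^1
     = Y · 1.0700

Percentage change = ((1 + 0.07)^1 − 1) × 100% = 7.0%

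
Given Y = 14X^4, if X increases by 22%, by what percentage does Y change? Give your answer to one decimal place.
121.5%

For Y = 14X^4:
If X → X(1 + 0.22)
Then Y → Y · (1 + 0.22)^4
     ≈ Y · 2.2153

Percentage change = ((1 + 0.22)^4 − 1) × 100% ≈ 121.5%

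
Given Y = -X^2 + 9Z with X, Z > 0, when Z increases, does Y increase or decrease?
Y increases

Taking the partial derivative:
∂Y/∂Z = 9

∂Y/∂Z = 9 > 0 (assuming positive values)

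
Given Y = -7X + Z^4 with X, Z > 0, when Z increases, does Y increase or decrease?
Y increases

Taking the partial derivative:
∂Y/∂Z = 4Z^3

∂Y/∂Z = 4Z^3 > 0 (assuming positive values)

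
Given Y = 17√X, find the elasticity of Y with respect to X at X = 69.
Elasticity = 1/2

Elasticity = (dY/dX) · (X/Y)

dY/dX = 17/(2·√X)
At X = 69: dY/dX = 17·√69/138, Y = 17·√69

Elasticity = (17·√69/138) · (69 / (17·√69)) = 1/2

Interpretation: for a small percentage change in X, the percentage change in Y is approximately 0.50 times as large.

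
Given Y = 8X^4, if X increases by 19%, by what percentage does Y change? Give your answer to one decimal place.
100.5%

For Y = 8X^4:
If X → X(1 + 0.19)
Then Y → Y · (1 + 0.19)^4
     ≈ Y · 2.0053

Percentage change = ((1 + 0.19)^4 − 1) × 100% ≈ 100.5%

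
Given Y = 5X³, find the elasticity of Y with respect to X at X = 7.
Elasticity = 3

Elasticity = (dY/dX) · (X/Y)

dY/dX = 15·X²
At X = 7: dY/dX = 735, Y = 1715

Elasticity = 735 · (7 / 1715) = 3

Interpretation: for a small percentage change in X, the percentage change in Y is approximately 3.00 times as large.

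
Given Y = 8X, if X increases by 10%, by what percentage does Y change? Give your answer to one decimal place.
10.0%

For Y = 8X:
If X → X(1 + 0.1)
Then Y → Y · (1 + 0.1)^1
     = Y · 1.1000

Percentage change = ((1 + 0.1)^1 − 1) × 100% = 10.0%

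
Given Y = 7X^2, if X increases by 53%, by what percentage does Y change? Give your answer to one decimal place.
134.1%

For Y = 7X^2:
If X → X(1 + 0.53)
Then Y → Y · (1 + 0.53)^2
     = Y · 2.3409

Percentage change = ((1 + 0.53)^2 − 1) × 100% ≈ 134.1%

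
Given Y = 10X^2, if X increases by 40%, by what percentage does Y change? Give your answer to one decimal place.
96.0%

For Y = 10X^2:
If X → X(1 + 0.4)
Then Y → Y · (1 + 0.4)^2
     = Y · 1.9600

Percentage change = ((1 + 0.4)^2 − 1) × 100% = 96.0%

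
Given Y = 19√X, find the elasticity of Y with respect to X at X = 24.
Elasticity = 1/2

Elasticity = (dY/dX) · (X/Y)

dY/dX = 19/(2·√X)
At X = 24: dY/dX = 19·√6/24, Y = 38·√6

Elasticity = (19·√6/24) · (24 / (38·√6)) = 1/2

Interpretation: for a small percentage change in X, the percentage change in Y is approximately 0.50 times as large.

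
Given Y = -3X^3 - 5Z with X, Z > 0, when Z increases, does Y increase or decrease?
Y decreases

Taking the partial derivative:
∂Y/∂Z = -5

∂Y/∂Z = -5 < 0 (assuming positive values)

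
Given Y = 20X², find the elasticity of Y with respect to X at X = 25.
Elasticity = 2

Elasticity = (dY/dX) · (X/Y)

dY/dX = 40·X
At X = 25: dY/dX = 1000, Y = 12500

Elasticity = 1000 · (25 / 12500) = 2

Interpretation: for a small percentage change in X, the percentage change in Y is approximately 2.00 times as large.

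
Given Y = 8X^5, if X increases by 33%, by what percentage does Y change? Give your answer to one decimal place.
316.2%

For Y = 8X^5:
If X → X(1 + 0.33)
Then Y → Y · (1 + 0.33)^5
     ≈ Y · 4.1616

Percentage change = ((1 + 0.33)^5 − 1) × 100% ≈ 316.2%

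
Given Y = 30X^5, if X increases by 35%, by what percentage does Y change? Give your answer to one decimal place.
348.4%

For Y = 30X^5:
If X → X(1 + 0.35)
Then Y → Y · (1 + 0.35)^5
     ≈ Y · 4.4840

Percentage change = ((1 + 0.35)^5 − 1) × 100% ≈ 348.4%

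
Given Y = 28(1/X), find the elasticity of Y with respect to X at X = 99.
Elasticity = -1

Elasticity = (dY/dX) · (X/Y)

dY/dX = -28/X²
At X = 99: dY/dX = -28/9801, Y = 28/99

Elasticity = (-28/9801) · (99 / (28/99)) = -1

Interpretation: for a small percentage change in X, the percentage change in Y is approximately -1.00 times as large.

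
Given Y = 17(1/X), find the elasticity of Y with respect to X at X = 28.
Elasticity = -1

Elasticity = (dY/dX) · (X/Y)

dY/dX = -17/X²
At X = 28: dY/dX = -17/784, Y = 17/28

Elasticity = (-17/784) · (28 / (17/28)) = -1

Interpretation: for a small percentage change in X, the percentage change in Y is approximately -1.00 times as large.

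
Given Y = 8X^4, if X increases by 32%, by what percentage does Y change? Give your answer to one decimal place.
203.6%

For Y = 8X^4:
If X → X(1 + 0.32)
Then Y → Y · (1 + 0.32)^4
     ≈ Y · 3.0360

Percentage change = ((1 + 0.32)^4 − 1) × 100% ≈ 203.6%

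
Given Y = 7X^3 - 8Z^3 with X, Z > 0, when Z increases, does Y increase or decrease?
Y decreases

Taking the partial derivative:
∂Y/∂Z = -24Z^2

∂Y/∂Z = -24Z^2 < 0 (assuming positive values)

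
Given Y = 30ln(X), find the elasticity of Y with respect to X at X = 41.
Elasticity = 1/ln(41) ≈ 0.2693

Elasticity = (dY/dX) · (X/Y)

dY/dX = 30/X
At X = 41: dY/dX = 30/41, Y = 30·ln(41)

Elasticity = (30/41) · (41 / (30·ln(41))) = 1/ln(41) ≈ 0.2693

Interpretation: for a small percentage change in X, the percentage change in Y is approximately 0.27 times as large.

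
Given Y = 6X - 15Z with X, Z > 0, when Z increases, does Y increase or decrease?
Y decreases

Taking the partial derivative:
∂Y/∂Z = -15

∂Y/∂Z = -15 < 0 (assuming positive values)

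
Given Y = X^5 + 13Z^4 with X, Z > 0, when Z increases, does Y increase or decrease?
Y increases

Taking the partial derivative:
∂Y/∂Z = 52Z^3

∂Y/∂Z = 52Z^3 > 0 (assuming positive values)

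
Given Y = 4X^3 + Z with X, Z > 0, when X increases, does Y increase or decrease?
Y increases

Taking the partial derivative:
∂Y/∂X = 12X^2

∂Y/∂X = 12X^2 > 0 (assuming positive values)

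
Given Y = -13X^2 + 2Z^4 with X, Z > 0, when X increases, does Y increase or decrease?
Y decreases

Taking the partial derivative:
∂Y/∂X = -26X

∂Y/∂X = -26X < 0 (assuming positive values)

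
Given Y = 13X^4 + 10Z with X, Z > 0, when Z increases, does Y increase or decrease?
Y increases

Taking the partial derivative:
∂Y/∂Z = 10

∂Y/∂Z = 10 > 0 (assuming positive values)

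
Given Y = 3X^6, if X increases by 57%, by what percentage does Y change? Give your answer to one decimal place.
1397.6%

For Y = 3X^6:
If X → X(1 + 0.57)
Then Y → Y · (1 + 0.57)^6
     ≈ Y · 14.9761

Percentage change = ((1 + 0.57)^6 − 1) × 100% ≈ 1397.6%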